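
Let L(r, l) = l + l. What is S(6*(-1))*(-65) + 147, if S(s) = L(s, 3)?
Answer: -243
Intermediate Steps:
L(r, l) = 2*l
S(s) = 6 (S(s) = 2*3 = 6)
S(6*(-1))*(-65) + 147 = 6*(-65) + 147 = -390 + 147 = -243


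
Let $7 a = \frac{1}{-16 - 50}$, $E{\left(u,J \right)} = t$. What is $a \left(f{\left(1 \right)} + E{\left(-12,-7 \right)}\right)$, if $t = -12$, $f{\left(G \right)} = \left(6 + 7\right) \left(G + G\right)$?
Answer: $- \frac{1}{33} \approx -0.030303$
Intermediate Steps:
$f{\left(G \right)} = 26 G$ ($f{\left(G \right)} = 13 \cdot 2 G = 26 G$)
$E{\left(u,J \right)} = -12$
$a = - \frac{1}{462}$ ($a = \frac{1}{7 \left(-16 - 50\right)} = \frac{1}{7 \left(-66\right)} = \frac{1}{7} \left(- \frac{1}{66}\right) = - \frac{1}{462} \approx -0.0021645$)
$a \left(f{\left(1 \right)} + E{\left(-12,-7 \right)}\right) = - \frac{26 \cdot 1 - 12}{462} = - \frac{26 - 12}{462} = \left(- \frac{1}{462}\right) 14 = - \frac{1}{33}$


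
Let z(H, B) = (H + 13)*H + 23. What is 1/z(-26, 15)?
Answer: 1/361 ≈ 0.0027701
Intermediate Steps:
z(H, B) = 23 + H*(13 + H) (z(H, B) = (13 + H)*H + 23 = H*(13 + H) + 23 = 23 + H*(13 + H))
1/z(-26, 15) = 1/(23 + (-26)² + 13*(-26)) = 1/(23 + 676 - 338) = 1/361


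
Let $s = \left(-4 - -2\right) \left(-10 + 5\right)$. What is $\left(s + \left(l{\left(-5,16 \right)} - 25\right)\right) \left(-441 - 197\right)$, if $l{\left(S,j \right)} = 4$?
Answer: $7018$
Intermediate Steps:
$s = 10$ ($s = \left(-4 + 2\right) \left(-5\right) = \left(-2\right) \left(-5\right) = 10$)
$\left(s + \left(l{\left(-5,16 \right)} - 25\right)\right) \left(-441 - 197\right) = \left(10 + \left(4 - 25\right)\right) \left(-441 - 197\right) = \left(10 + \left(4 - 25\right)\right) \left(-638\right) = \left(10 - 21\right) \left(-638\right) = \left(-11\right) \left(-638\right) = 7018$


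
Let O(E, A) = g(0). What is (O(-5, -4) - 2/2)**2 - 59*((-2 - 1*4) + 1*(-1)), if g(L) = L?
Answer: 414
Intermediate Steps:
O(E, A) = 0
(O(-5, -4) - 2/2)**2 - 59*((-2 - 1*4) + 1*(-1)) = (0 - 2/2)**2 - 59*((-2 - 1*4) + 1*(-1)) = (0 - 2*1/2)**2 - 59*((-2 - 4) - 1) = (0 - 1)**2 - 59*(-6 - 1) = (-1)**2 - 59*(-7) = 1 + 413 = 414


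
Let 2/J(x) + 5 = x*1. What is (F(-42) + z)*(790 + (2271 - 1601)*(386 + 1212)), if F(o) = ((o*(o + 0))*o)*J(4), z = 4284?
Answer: 163353267000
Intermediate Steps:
J(x) = 2/(-5 + x) (J(x) = 2/(-5 + x*1) = 2/(-5 + x))
F(o) = -2*o³ (F(o) = ((o*(o + 0))*o)*(2/(-5 + 4)) = ((o*o)*o)*(2/(-1)) = (o²*o)*(2*(-1)) = o³*(-2) = -2*o³)
(F(-42) + z)*(790 + (2271 - 1601)*(386 + 1212)) = (-2*(-42)³ + 4284)*(790 + (2271 - 1601)*(386 + 1212)) = (-2*(-74088) + 4284)*(790 + 670*1598) = (148176 + 4284)*(790 + 1070660) = 152460*1071450 = 163353267000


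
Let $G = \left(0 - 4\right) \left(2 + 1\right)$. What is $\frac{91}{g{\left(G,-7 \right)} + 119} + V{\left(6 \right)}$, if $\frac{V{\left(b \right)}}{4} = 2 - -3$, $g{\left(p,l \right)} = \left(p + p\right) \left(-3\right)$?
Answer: $\frac{3911}{191} \approx 20.476$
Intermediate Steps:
$G = -12$ ($G = \left(-4\right) 3 = -12$)
$g{\left(p,l \right)} = - 6 p$ ($g{\left(p,l \right)} = 2 p \left(-3\right) = - 6 p$)
$V{\left(b \right)} = 20$ ($V{\left(b \right)} = 4 \left(2 - -3\right) = 4 \left(2 + 3\right) = 4 \cdot 5 = 20$)
$\frac{91}{g{\left(G,-7 \right)} + 119} + V{\left(6 \right)} = \frac{91}{\left(-6\right) \left(-12\right) + 119} + 20 = \frac{91}{72 + 119} + 20 = \frac{91}{191} + 20 = \frac{3911}{191}$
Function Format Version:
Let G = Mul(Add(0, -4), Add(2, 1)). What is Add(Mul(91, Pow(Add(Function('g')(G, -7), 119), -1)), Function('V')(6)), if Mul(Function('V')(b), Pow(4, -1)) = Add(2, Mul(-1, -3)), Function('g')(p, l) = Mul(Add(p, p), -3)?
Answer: Rational(3911, 191) ≈ 20.476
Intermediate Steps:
G = -12 (G = Mul(-4, 3) = -12)
Function('g')(p, l) = Mul(-6, p) (Function('g')(p, l) = Mul(Mul(2, p), -3) = Mul(-6, p))
Function('V')(b) = 20 (Function('V')(b) = Mul(4, Add(2, Mul(-1, -3))) = Mul(4, Add(2, 3)) = Mul(4, 5) = 20)
Add(Mul(91, Pow(Add(Function('g')(G, -7), 119), -1)), Function('V')(6)) = Add(Mul(91, Pow(Add(Mul(-6, -12), 119), -1)), 20) = Add(Mul(91, Pow(Add(72, 119), -1)), 20) = Add(Mul(91, Pow(191, -1)), 20) = Add(Mul(91, Rational(1, 191)), 20) = Add(Rational(91, 191), 20) = Rational(3911, 191)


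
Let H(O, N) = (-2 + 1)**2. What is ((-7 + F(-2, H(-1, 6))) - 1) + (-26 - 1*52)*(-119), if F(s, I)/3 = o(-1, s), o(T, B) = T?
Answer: 9271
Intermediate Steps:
H(O, N) = 1 (H(O, N) = (-1)**2 = 1)
F(s, I) = -3 (F(s, I) = 3*(-1) = -3)
((-7 + F(-2, H(-1, 6))) - 1) + (-26 - 1*52)*(-119) = ((-7 - 3) - 1) + (-26 - 1*52)*(-119) = (-10 - 1) + (-26 - 52)*(-119) = -11 - 78*(-119) = -11 + 9282 = 9271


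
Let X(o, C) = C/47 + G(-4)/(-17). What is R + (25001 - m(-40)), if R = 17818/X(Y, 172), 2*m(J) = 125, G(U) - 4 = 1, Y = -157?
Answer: 162592417/5378 ≈ 30233.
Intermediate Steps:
G(U) = 5 (G(U) = 4 + 1 = 5)
m(J) = 125/2 (m(J) = (½)*125 = 125/2)
X(o, C) = -5/17 + C/47 (X(o, C) = C/47 + 5/(-17) = C*(1/47) + 5*(-1/17) = C/47 - 5/17 = -5/17 + C/47)
R = 14236582/2689 (R = 17818/(-5/17 + (1/47)*172) = 17818/(-5/17 + 172/47) = 17818/(2689/799) = 17818*(799/2689) = 14236582/2689 ≈ 5294.4)
R + (25001 - m(-40)) = 14236582/2689 + (25001 - 1*125/2) = 14236582/2689 + (25001 - 125/2) = 14236582/2689 + 49877/2 = 162592417/5378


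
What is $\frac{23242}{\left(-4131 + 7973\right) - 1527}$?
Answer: $\frac{23242}{2315} \approx 10.04$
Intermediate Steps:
$\frac{23242}{\left(-4131 + 7973\right) - 1527} = \frac{23242}{3842 - 1527} = \frac{23242}{2315}$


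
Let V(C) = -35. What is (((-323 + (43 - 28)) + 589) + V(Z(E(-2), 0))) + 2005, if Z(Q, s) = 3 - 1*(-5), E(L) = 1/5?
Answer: 2251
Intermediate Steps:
E(L) = ⅕
Z(Q, s) = 8 (Z(Q, s) = 3 + 5 = 8)
(((-323 + (43 - 28)) + 589) + V(Z(E(-2), 0))) + 2005 = (((-323 + (43 - 28)) + 589) - 35) + 2005 = (((-323 + 15) + 589) - 35) + 2005 = ((-308 + 589) - 35) + 2005 = (281 - 35) + 2005 = 246 + 2005 = 2251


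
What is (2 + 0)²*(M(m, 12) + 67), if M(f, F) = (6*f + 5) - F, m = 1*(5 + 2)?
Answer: 408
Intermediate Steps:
m = 7 (m = 1*7 = 7)
M(f, F) = 5 - F + 6*f (M(f, F) = (5 + 6*f) - F = 5 - F + 6*f)
(2 + 0)²*(M(m, 12) + 67) = (2 + 0)²*((5 - 1*12 + 6*7) + 67) = 2²*((5 - 12 + 42) + 67) = 4*(35 + 67) = 4*102 = 408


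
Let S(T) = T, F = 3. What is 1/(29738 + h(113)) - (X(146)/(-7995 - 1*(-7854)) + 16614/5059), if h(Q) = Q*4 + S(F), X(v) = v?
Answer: -48427650961/21537240567 ≈ -2.2486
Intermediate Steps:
h(Q) = 3 + 4*Q (h(Q) = Q*4 + 3 = 4*Q + 3 = 3 + 4*Q)
1/(29738 + h(113)) - (X(146)/(-7995 - 1*(-7854)) + 16614/5059) = 1/(29738 + (3 + 4*113)) - (146/(-7995 - 1*(-7854)) + 16614/5059) = 1/(29738 + (3 + 452)) - (146/(-7995 + 7854) + 16614*(1/5059)) = 1/(29738 + 455) - (146/(-141) + 16614/5059) = 1/30193 - (146*(-1/141) + 16614/5059) = 1/30193 - (-146/141 + 16614/5059) = 1/30193 - 1*1603960/713319 = 1/30193 - 1603960/713319 = -48427650961/21537240567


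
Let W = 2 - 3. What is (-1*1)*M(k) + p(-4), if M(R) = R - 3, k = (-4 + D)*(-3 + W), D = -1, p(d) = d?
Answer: -21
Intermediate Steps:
W = -1
k = 20 (k = (-4 - 1)*(-3 - 1) = -5*(-4) = 20)
M(R) = -3 + R
(-1*1)*M(k) + p(-4) = (-1*1)*(-3 + 20) - 4 = -1*17 - 4 = -17 - 4 = -21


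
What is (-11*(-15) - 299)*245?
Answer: -32830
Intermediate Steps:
(-11*(-15) - 299)*245 = (165 - 299)*245 = -134*245 = -32830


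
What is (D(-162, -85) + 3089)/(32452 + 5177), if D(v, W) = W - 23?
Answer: 2981/37629 ≈ 0.079221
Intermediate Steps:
D(v, W) = -23 + W
(D(-162, -85) + 3089)/(32452 + 5177) = ((-23 - 85) + 3089)/(32452 + 5177) = (-108 + 3089)/37629 = 2981*(1/37629) = 2981/37629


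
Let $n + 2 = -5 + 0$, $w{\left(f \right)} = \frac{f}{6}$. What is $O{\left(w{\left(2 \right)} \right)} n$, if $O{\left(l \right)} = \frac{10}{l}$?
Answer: $-210$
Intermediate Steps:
$w{\left(f \right)} = \frac{f}{6}$ ($w{\left(f \right)} = f \frac{1}{6} = \frac{f}{6}$)
$n = -7$ ($n = -2 + \left(-5 + 0\right) = -2 - 5 = -7$)
$O{\left(w{\left(2 \right)} \right)} n = \frac{10}{\frac{1}{6} \cdot 2} \left(-7\right) = 10 \frac{1}{\frac{1}{3}} \left(-7\right) = 10 \cdot 3 \left(-7\right) = 30 \left(-7\right) = -210$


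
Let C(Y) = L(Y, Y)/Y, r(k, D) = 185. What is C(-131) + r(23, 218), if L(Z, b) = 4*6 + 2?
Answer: 24209/131 ≈ 184.80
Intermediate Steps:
L(Z, b) = 26 (L(Z, b) = 24 + 2 = 26)
C(Y) = 26/Y
C(-131) + r(23, 218) = 26/(-131) + 185 = 26*(-1/131) + 185 = -26/131 + 185 = 24209/131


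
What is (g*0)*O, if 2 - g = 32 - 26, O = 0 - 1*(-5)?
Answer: 0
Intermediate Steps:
O = 5 (O = 0 + 5 = 5)
g = -4 (g = 2 - (32 - 26) = 2 - 1*6 = 2 - 6 = -4)
(g*0)*O = -4*0*5 = 0*5 = 0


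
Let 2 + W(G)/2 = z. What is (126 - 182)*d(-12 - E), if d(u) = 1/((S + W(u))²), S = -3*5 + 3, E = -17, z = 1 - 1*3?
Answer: -7/50 ≈ -0.14000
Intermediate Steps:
z = -2 (z = 1 - 3 = -2)
W(G) = -8 (W(G) = -4 + 2*(-2) = -4 - 4 = -8)
S = -12 (S = -15 + 3 = -12)
d(u) = 1/400 (d(u) = 1/((-12 - 8)²) = 1/((-20)²) = 1/400)
(126 - 182)*d(-12 - E) = (126 - 182)*(1/400) = -56*1/400 = -7/50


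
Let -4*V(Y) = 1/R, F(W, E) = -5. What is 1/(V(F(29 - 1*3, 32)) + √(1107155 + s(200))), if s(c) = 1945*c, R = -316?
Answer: -1264/2390400858879 + 1597696*√1496155/2390400858879 ≈ 0.00081754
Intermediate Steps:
V(Y) = 1/1264 (V(Y) = -¼/(-316) = -¼*(-1/316) = 1/1264)
1/(V(F(29 - 1*3, 32)) + √(1107155 + s(200))) = 1/(1/1264 + √(1107155 + 1945*200)) = 1/(1/1264 + √(1107155 + 389000)) = 1/(1/1264 + √1496155)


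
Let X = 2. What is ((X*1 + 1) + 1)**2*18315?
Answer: 293040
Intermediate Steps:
((X*1 + 1) + 1)**2*18315 = ((2*1 + 1) + 1)**2*18315 = ((2 + 1) + 1)**2*18315 = (3 + 1)**2*18315 = 4**2*18315 = 16*18315 = 293040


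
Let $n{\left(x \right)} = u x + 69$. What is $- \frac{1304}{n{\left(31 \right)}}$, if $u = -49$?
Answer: $\frac{652}{725} \approx 0.89931$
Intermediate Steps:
$n{\left(x \right)} = 69 - 49 x$ ($n{\left(x \right)} = - 49 x + 69 = 69 - 49 x$)
$- \frac{1304}{n{\left(31 \right)}} = - \frac{1304}{69 - 1519} = - \frac{1304}{-1450} = \left(-1304\right) \left(- \frac{1}{1450}\right) = \frac{652}{725}$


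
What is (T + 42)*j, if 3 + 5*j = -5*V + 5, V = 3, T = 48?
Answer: -234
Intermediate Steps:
j = -13/5 (j = -⅗ + (-5*3 + 5)/5 = -⅗ + (-15 + 5)/5 = -⅗ + (⅕)*(-10) = -⅗ - 2 = -13/5 ≈ -2.6000)
(T + 42)*j = (48 + 42)*(-13/5) = 90*(-13/5) = -234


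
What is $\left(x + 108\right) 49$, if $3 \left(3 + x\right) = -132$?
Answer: $2989$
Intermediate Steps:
$x = -47$ ($x = -3 + \frac{1}{3} \left(-132\right) = -3 - 44 = -47$)
$\left(x + 108\right) 49 = \left(-47 + 108\right) 49 = 61 \cdot 49 = 2989$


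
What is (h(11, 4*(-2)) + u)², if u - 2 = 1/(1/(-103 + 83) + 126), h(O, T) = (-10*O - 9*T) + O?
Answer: 3963332025/6345361 ≈ 624.60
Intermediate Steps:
h(O, T) = -9*O - 9*T
u = 5058/2519 (u = 2 + 1/(1/(-103 + 83) + 126) = 2 + 1/(1/(-20) + 126) = 2 + 1/(-1/20 + 126) = 2 + 1/(2519/20) = 2 + 20/2519 = 5058/2519 ≈ 2.0079)
(h(11, 4*(-2)) + u)² = ((-9*11 - 36*(-2)) + 5058/2519)² = ((-99 - 9*(-8)) + 5058/2519)² = ((-99 + 72) + 5058/2519)² = (-27 + 5058/2519)² = (-62955/2519)² = 3963332025/6345361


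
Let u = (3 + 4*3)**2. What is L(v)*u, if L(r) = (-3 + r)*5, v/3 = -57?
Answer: -195750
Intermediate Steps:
v = -171 (v = 3*(-57) = -171)
L(r) = -15 + 5*r
u = 225 (u = (3 + 12)**2 = 15**2 = 225)
L(v)*u = (-15 + 5*(-171))*225 = (-15 - 855)*225 = -870*225 = -195750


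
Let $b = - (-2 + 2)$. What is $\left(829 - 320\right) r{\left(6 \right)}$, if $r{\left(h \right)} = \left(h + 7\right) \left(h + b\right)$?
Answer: $39702$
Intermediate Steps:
$b = 0$ ($b = \left(-1\right) 0 = 0$)
$r{\left(h \right)} = h \left(7 + h\right)$ ($r{\left(h \right)} = \left(h + 7\right) \left(h + 0\right) = \left(7 + h\right) h = h \left(7 + h\right)$)
$\left(829 - 320\right) r{\left(6 \right)} = \left(829 - 320\right) 6 \left(7 + 6\right) = \left(829 - 320\right) 6 \cdot 13 = 509 \cdot 78 = 39702$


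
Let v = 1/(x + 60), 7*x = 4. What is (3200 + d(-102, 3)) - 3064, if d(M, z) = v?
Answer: 57671/424 ≈ 136.02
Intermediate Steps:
x = 4/7 (x = (1/7)*4 = 4/7 ≈ 0.57143)
v = 7/424 (v = 1/(4/7 + 60) = 1/(424/7) = 7/424 ≈ 0.016509)
d(M, z) = 7/424
(3200 + d(-102, 3)) - 3064 = (3200 + 7/424) - 3064 = 1356807/424 - 3064 = 57671/424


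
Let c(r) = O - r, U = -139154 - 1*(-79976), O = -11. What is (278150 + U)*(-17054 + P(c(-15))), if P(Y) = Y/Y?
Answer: -3734129516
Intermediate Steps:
U = -59178 (U = -139154 + 79976 = -59178)
c(r) = -11 - r
P(Y) = 1
(278150 + U)*(-17054 + P(c(-15))) = (278150 - 59178)*(-17054 + 1) = 218972*(-17053) = -3734129516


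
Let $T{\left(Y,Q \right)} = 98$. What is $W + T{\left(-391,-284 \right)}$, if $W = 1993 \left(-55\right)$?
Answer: $-109517$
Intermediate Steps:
$W = -109615$
$W + T{\left(-391,-284 \right)} = -109615 + 98 = -109517$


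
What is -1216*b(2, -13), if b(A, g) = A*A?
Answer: -4864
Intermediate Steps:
b(A, g) = A²
-1216*b(2, -13) = -1216*2² = -1216*4 = -4864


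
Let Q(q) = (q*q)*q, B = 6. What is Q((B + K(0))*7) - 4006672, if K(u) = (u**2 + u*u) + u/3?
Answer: -3932584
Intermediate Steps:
K(u) = 2*u**2 + u/3 (K(u) = (u**2 + u**2) + u*(1/3) = 2*u**2 + u/3)
Q(q) = q**3 (Q(q) = q**2*q = q**3)
Q((B + K(0))*7) - 4006672 = ((6 + (1/3)*0*(1 + 6*0))*7)**3 - 4006672 = ((6 + (1/3)*0*(1 + 0))*7)**3 - 4006672 = ((6 + (1/3)*0*1)*7)**3 - 4006672 = ((6 + 0)*7)**3 - 4006672 = (6*7)**3 - 4006672 = 42**3 - 4006672 = 74088 - 4006672 = -3932584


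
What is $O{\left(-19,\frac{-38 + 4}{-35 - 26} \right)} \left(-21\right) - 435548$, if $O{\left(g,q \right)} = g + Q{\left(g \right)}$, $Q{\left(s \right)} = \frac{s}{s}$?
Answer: $-435170$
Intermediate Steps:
$Q{\left(s \right)} = 1$
$O{\left(g,q \right)} = 1 + g$ ($O{\left(g,q \right)} = g + 1 = 1 + g$)
$O{\left(-19,\frac{-38 + 4}{-35 - 26} \right)} \left(-21\right) - 435548 = \left(1 - 19\right) \left(-21\right) - 435548 = \left(-18\right) \left(-21\right) - 435548 = 378 - 435548 = -435170$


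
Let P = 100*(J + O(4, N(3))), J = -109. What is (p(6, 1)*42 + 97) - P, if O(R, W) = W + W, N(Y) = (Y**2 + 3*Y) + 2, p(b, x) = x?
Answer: 7039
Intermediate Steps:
N(Y) = 2 + Y**2 + 3*Y
O(R, W) = 2*W
P = -6900 (P = 100*(-109 + 2*(2 + 3**2 + 3*3)) = 100*(-109 + 2*(2 + 9 + 9)) = 100*(-109 + 2*20) = 100*(-109 + 40) = 100*(-69) = -6900)
(p(6, 1)*42 + 97) - P = (1*42 + 97) - 1*(-6900) = (42 + 97) + 6900 = 139 + 6900 = 7039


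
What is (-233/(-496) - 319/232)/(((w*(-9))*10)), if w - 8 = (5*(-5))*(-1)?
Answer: 449/1473120 ≈ 0.00030480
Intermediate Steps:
w = 33 (w = 8 + (5*(-5))*(-1) = 8 - 25*(-1) = 8 + 25 = 33)
(-233/(-496) - 319/232)/(((w*(-9))*10)) = (-233/(-496) - 319/232)/(((33*(-9))*10)) = (-233*(-1/496) - 319*1/232)/((-297*10)) = (233/496 - 11/8)/(-2970) = -449/496*(-1/2970) = 449/1473120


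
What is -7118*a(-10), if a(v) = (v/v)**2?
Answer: -7118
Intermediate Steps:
a(v) = 1 (a(v) = 1**2 = 1)
-7118*a(-10) = -7118*1 = -7118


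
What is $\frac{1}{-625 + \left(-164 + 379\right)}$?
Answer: $- \frac{1}{410} \approx -0.002439$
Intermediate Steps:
$\frac{1}{-625 + \left(-164 + 379\right)} = \frac{1}{-625 + 215} = \frac{1}{-410} = - \frac{1}{410}$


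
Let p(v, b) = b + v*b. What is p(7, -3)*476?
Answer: -11424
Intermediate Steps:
p(v, b) = b + b*v
p(7, -3)*476 = -3*(1 + 7)*476 = -3*8*476 = -24*476 = -11424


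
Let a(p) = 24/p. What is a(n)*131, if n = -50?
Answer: -1572/25 ≈ -62.880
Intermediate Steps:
a(n)*131 = (24/(-50))*131 = (24*(-1/50))*131 = -12/25*131 = -1572/25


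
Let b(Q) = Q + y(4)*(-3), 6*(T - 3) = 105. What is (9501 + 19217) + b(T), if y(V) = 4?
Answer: 57453/2 ≈ 28727.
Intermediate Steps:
T = 41/2 (T = 3 + (⅙)*105 = 3 + 35/2 = 41/2 ≈ 20.500)
b(Q) = -12 + Q (b(Q) = Q + 4*(-3) = Q - 12 = -12 + Q)
(9501 + 19217) + b(T) = (9501 + 19217) + (-12 + 41/2) = 28718 + 17/2 = 57453/2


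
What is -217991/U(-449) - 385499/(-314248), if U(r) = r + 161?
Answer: 8576782435/11312928 ≈ 758.14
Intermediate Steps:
U(r) = 161 + r
-217991/U(-449) - 385499/(-314248) = -217991/(161 - 449) - 385499/(-314248) = -217991/(-288) - 385499*(-1/314248) = -217991*(-1/288) + 385499/314248 = 217991/288 + 385499/314248 = 8576782435/11312928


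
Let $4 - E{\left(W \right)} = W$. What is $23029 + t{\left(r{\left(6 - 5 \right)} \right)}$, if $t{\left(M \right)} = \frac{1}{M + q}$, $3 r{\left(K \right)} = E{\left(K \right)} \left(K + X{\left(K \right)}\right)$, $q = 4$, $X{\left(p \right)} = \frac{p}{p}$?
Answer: $\frac{138175}{6} \approx 23029.0$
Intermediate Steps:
$E{\left(W \right)} = 4 - W$
$X{\left(p \right)} = 1$
$r{\left(K \right)} = \frac{\left(1 + K\right) \left(4 - K\right)}{3}$ ($r{\left(K \right)} = \frac{\left(4 - K\right) \left(K + 1\right)}{3} = \frac{\left(4 - K\right) \left(1 + K\right)}{3} = \frac{\left(1 + K\right) \left(4 - K\right)}{3}$)
$t{\left(M \right)} = \frac{1}{4 + M}$ ($t{\left(M \right)} = \frac{1}{M + 4} = \frac{1}{4 + M}$)
$23029 + t{\left(r{\left(6 - 5 \right)} \right)} = 23029 + \frac{1}{4 - \frac{\left(1 + \left(6 - 5\right)\right) \left(-4 + \left(6 - 5\right)\right)}{3}} = 23029 + \frac{1}{4 - \frac{\left(1 + 1\right) \left(-4 + 1\right)}{3}} = 23029 + \frac{1}{4 - \frac{2}{3} \left(-3\right)} = 23029 + \frac{1}{4 + 2} = 23029 + \frac{1}{6} = \frac{138175}{6}$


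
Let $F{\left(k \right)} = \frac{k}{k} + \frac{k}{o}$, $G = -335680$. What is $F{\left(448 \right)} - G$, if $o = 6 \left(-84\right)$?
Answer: $\frac{3021121}{9} \approx 3.3568 \cdot 10^{5}$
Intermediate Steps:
$o = -504$
$F{\left(k \right)} = 1 - \frac{k}{504}$ ($F{\left(k \right)} = \frac{k}{k} + \frac{k}{-504} = 1 + k \left(- \frac{1}{504}\right) = 1 - \frac{k}{504}$)
$F{\left(448 \right)} - G = \left(1 - \frac{8}{9}\right) - -335680 = \left(1 - \frac{8}{9}\right) + 335680 = \frac{1}{9} + 335680 = \frac{3021121}{9}$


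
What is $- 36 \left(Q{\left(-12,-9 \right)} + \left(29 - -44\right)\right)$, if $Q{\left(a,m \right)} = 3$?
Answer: $-2736$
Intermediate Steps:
$- 36 \left(Q{\left(-12,-9 \right)} + \left(29 - -44\right)\right) = - 36 \left(3 + \left(29 - -44\right)\right) = - 36 \left(3 + \left(29 + 44\right)\right) = - 36 \left(3 + 73\right) = \left(-36\right) 76 = -2736$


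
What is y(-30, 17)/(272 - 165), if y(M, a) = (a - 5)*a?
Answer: 204/107 ≈ 1.9065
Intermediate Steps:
y(M, a) = a*(-5 + a) (y(M, a) = (-5 + a)*a = a*(-5 + a))
y(-30, 17)/(272 - 165) = (17*(-5 + 17))/(272 - 165) = (17*12)/107 = 204*(1/107) = 204/107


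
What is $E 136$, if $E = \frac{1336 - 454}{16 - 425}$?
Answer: $- \frac{119952}{409} \approx -293.28$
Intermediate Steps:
$E = - \frac{882}{409}$ ($E = \frac{882}{-409} = 882 \left(- \frac{1}{409}\right) = - \frac{882}{409} \approx -2.1565$)
$E 136 = \left(- \frac{882}{409}\right) 136 = - \frac{119952}{409}$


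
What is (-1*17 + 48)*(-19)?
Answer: -589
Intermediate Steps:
(-1*17 + 48)*(-19) = (-17 + 48)*(-19) = 31*(-19) = -589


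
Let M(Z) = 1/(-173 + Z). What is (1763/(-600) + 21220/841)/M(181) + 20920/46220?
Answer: 26063148037/145766325 ≈ 178.80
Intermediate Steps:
(1763/(-600) + 21220/841)/M(181) + 20920/46220 = (1763/(-600) + 21220/841)/(1/(-173 + 181)) + 20920/46220 = (1763*(-1/600) + 21220*(1/841))/(1/8) + 20920*(1/46220) = (-1763/600 + 21220/841)/(⅛) + 1046/2311 = (11249317/504600)*8 + 1046/2311 = 11249317/63075 + 1046/2311 = 26063148037/145766325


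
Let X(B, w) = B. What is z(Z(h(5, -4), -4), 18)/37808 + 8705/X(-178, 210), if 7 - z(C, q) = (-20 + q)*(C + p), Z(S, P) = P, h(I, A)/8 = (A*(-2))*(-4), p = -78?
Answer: -164573293/3364912 ≈ -48.909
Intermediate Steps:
h(I, A) = 64*A (h(I, A) = 8*((A*(-2))*(-4)) = 8*(-2*A*(-4)) = 8*(8*A) = 64*A)
z(C, q) = 7 - (-78 + C)*(-20 + q) (z(C, q) = 7 - (-20 + q)*(C - 78) = 7 - (-20 + q)*(-78 + C) = 7 - (-78 + C)*(-20 + q))
z(Z(h(5, -4), -4), 18)/37808 + 8705/X(-178, 210) = (-1553 + 20*(-4) + 78*18 - 1*(-4)*18)/37808 + 8705/(-178) = (-1553 - 80 + 1404 + 72)*(1/37808) + 8705*(-1/178) = -157*1/37808 - 8705/178 = -157/37808 - 8705/178 = -164573293/3364912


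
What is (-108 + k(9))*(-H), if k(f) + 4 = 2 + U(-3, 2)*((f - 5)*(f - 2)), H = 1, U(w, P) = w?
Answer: 194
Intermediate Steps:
k(f) = -2 - 3*(-5 + f)*(-2 + f) (k(f) = -4 + (2 - 3*(f - 5)*(f - 2)) = -4 + (2 - 3*(-5 + f)*(-2 + f)) = -2 - 3*(-5 + f)*(-2 + f))
(-108 + k(9))*(-H) = (-108 + (-32 - 3*9² + 21*9))*(-1*1) = (-108 + (-32 - 3*81 + 189))*(-1) = (-108 + (-32 - 243 + 189))*(-1) = (-108 - 86)*(-1) = -194*(-1) = 194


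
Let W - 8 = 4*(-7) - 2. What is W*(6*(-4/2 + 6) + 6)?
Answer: -660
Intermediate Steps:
W = -22 (W = 8 + (4*(-7) - 2) = 8 + (-28 - 2) = 8 - 30 = -22)
W*(6*(-4/2 + 6) + 6) = -22*(6*(-4/2 + 6) + 6) = -22*(6*(-4*1/2 + 6) + 6) = -22*(6*(-2 + 6) + 6) = -22*(6*4 + 6) = -22*(24 + 6) = -22*30 = -660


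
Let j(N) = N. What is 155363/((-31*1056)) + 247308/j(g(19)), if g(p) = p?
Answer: 8092922791/621984 ≈ 13011.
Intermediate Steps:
155363/((-31*1056)) + 247308/j(g(19)) = 155363/((-31*1056)) + 247308/19 = 155363/(-32736) + 247308*(1/19) = 155363*(-1/32736) + 247308/19 = -155363/32736 + 247308/19 = 8092922791/621984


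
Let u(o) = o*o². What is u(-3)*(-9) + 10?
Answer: 253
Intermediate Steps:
u(o) = o³
u(-3)*(-9) + 10 = (-3)³*(-9) + 10 = -27*(-9) + 10 = 243 + 10 = 253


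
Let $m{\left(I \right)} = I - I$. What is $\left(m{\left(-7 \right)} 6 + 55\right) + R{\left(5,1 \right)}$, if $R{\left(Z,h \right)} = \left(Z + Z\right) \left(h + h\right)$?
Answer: $75$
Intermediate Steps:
$R{\left(Z,h \right)} = 4 Z h$ ($R{\left(Z,h \right)} = 2 Z 2 h = 4 Z h$)
$m{\left(I \right)} = 0$
$\left(m{\left(-7 \right)} 6 + 55\right) + R{\left(5,1 \right)} = \left(0 \cdot 6 + 55\right) + 4 \cdot 5 \cdot 1 = \left(0 + 55\right) + 20 = 55 + 20 = 75$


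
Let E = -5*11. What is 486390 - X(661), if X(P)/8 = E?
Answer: 486830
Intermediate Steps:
E = -55
X(P) = -440 (X(P) = 8*(-55) = -440)
486390 - X(661) = 486390 - 1*(-440) = 486390 + 440 = 486830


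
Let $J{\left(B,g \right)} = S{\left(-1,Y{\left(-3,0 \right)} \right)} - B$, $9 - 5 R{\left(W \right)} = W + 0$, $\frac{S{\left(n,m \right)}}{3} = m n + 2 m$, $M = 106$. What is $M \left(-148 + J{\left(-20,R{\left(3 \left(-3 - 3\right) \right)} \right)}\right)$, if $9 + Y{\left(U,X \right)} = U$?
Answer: $-17384$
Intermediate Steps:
$Y{\left(U,X \right)} = -9 + U$
$S{\left(n,m \right)} = 6 m + 3 m n$ ($S{\left(n,m \right)} = 3 \left(m n + 2 m\right) = 3 \left(2 m + m n\right) = 6 m + 3 m n$)
$R{\left(W \right)} = \frac{9}{5} - \frac{W}{5}$ ($R{\left(W \right)} = \frac{9}{5} - \frac{W + 0}{5} = \frac{9}{5} - \frac{W}{5}$)
$J{\left(B,g \right)} = -36 - B$ ($J{\left(B,g \right)} = 3 \left(-9 - 3\right) \left(2 - 1\right) - B = 3 \left(-12\right) 1 - B = -36 - B$)
$M \left(-148 + J{\left(-20,R{\left(3 \left(-3 - 3\right) \right)} \right)}\right) = 106 \left(-148 - 16\right) = 106 \left(-164\right) = -17384$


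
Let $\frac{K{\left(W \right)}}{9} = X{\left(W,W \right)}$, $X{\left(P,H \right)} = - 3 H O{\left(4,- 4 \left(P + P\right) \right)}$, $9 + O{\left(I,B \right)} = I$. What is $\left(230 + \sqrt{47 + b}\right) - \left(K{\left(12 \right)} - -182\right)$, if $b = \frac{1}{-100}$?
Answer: $-1572 + \frac{\sqrt{4699}}{10} \approx -1565.1$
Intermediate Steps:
$b = - \frac{1}{100} \approx -0.01$
$O{\left(I,B \right)} = -9 + I$
$X{\left(P,H \right)} = 15 H$ ($X{\left(P,H \right)} = - 3 H \left(-9 + 4\right) = - 3 H \left(-5\right) = 15 H$)
$K{\left(W \right)} = 135 W$ ($K{\left(W \right)} = 9 \cdot 15 W = 135 W$)
$\left(230 + \sqrt{47 + b}\right) - \left(K{\left(12 \right)} - -182\right) = \left(230 + \sqrt{47 - \frac{1}{100}}\right) - \left(135 \cdot 12 - -182\right) = \left(230 + \sqrt{\frac{4699}{100}}\right) - \left(1620 + 182\right) = \left(230 + \frac{\sqrt{4699}}{10}\right) - 1802 = -1572 + \frac{\sqrt{4699}}{10}$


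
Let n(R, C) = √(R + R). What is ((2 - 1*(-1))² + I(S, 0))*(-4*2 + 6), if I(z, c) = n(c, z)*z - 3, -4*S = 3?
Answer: -12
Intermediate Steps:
n(R, C) = √2*√R (n(R, C) = √(2*R) = √2*√R)
S = -¾ (S = -¼*3 = -¾ ≈ -0.75000)
I(z, c) = -3 + z*√2*√c (I(z, c) = (√2*√c)*z - 3 = z*√2*√c - 3 = -3 + z*√2*√c)
((2 - 1*(-1))² + I(S, 0))*(-4*2 + 6) = ((2 - 1*(-1))² + (-3 - 3*√2*√0/4))*(-4*2 + 6) = ((2 + 1)² + (-3 - ¾*√2*0))*(-8 + 6) = (3² + (-3 + 0))*(-2) = (9 - 3)*(-2) = 6*(-2) = -12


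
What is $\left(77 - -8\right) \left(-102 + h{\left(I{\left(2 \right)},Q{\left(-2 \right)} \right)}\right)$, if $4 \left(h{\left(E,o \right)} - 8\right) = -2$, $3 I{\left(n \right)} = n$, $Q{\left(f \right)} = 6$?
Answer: $- \frac{16065}{2} \approx -8032.5$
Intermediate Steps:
$I{\left(n \right)} = \frac{n}{3}$
$h{\left(E,o \right)} = \frac{15}{2}$ ($h{\left(E,o \right)} = 8 + \frac{1}{4} \left(-2\right) = 8 - \frac{1}{2} = \frac{15}{2}$)
$\left(77 - -8\right) \left(-102 + h{\left(I{\left(2 \right)},Q{\left(-2 \right)} \right)}\right) = \left(77 - -8\right) \left(-102 + \frac{15}{2}\right) = \left(77 + 8\right) \left(- \frac{189}{2}\right) = 85 \left(- \frac{189}{2}\right) = - \frac{16065}{2}$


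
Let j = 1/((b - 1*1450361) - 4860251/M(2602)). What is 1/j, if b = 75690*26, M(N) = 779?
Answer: 398333790/779 ≈ 5.1134e+5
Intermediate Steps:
b = 1967940
j = 779/398333790 (j = 1/((1967940 - 1*1450361) - 4860251/779) = 1/((1967940 - 1450361) - 4860251*1/779) = 1/(517579 - 4860251/779) = 1/(398333790/779) = 779/398333790 ≈ 1.9556e-6)
1/j = 1/(779/398333790) = 398333790/779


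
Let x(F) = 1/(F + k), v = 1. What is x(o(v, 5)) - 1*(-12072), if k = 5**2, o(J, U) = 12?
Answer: 446665/37 ≈ 12072.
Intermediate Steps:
k = 25
x(F) = 1/(25 + F) (x(F) = 1/(F + 25) = 1/(25 + F))
x(o(v, 5)) - 1*(-12072) = 1/(25 + 12) - 1*(-12072) = 1/37 + 12072 = 446665/37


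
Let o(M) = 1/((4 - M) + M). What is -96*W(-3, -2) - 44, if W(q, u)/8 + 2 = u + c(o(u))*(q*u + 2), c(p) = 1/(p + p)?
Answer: -9260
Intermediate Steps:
o(M) = ¼ (o(M) = 1/4 = ¼)
c(p) = 1/(2*p)
W(q, u) = 16 + 8*u + 16*q*u (W(q, u) = -16 + 8*(u + (1/(2*(¼)))*(q*u + 2)) = -16 + 8*(u + ((½)*4)*(2 + q*u)) = -16 + 8*(u + 2*(2 + q*u)) = -16 + 8*(u + (4 + 2*q*u)) = -16 + 8*(4 + u + 2*q*u) = -16 + (32 + 8*u + 16*q*u) = 16 + 8*u + 16*q*u)
-96*W(-3, -2) - 44 = -96*(16 + 8*(-2) + 16*(-3)*(-2)) - 44 = -96*(16 - 16 + 96) - 44 = -96*96 - 44 = -9216 - 44 = -9260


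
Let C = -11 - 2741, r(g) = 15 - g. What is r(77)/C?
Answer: 31/1376 ≈ 0.022529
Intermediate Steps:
C = -2752
r(77)/C = (15 - 1*77)/(-2752) = (15 - 77)*(-1/2752) = -62*(-1/2752) = 31/1376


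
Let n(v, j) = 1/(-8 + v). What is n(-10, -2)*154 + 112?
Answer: 931/9 ≈ 103.44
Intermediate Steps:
n(-10, -2)*154 + 112 = 154/(-8 - 10) + 112 = 154/(-18) + 112 = -1/18*154 + 112 = -77/9 + 112 = 931/9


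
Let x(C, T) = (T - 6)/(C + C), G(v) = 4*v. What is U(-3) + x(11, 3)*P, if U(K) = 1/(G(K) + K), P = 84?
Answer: -1901/165 ≈ -11.521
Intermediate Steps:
x(C, T) = (-6 + T)/(2*C) (x(C, T) = (-6 + T)/((2*C)) = (-6 + T)*(1/(2*C)) = (-6 + T)/(2*C))
U(K) = 1/(5*K) (U(K) = 1/(4*K + K) = 1/(5*K))
U(-3) + x(11, 3)*P = (1/5)/(-3) + ((1/2)*(-6 + 3)/11)*84 = (1/5)*(-1/3) + ((1/2)*(1/11)*(-3))*84 = -1/15 - 3/22*84 = -1/15 - 126/11 = -1901/165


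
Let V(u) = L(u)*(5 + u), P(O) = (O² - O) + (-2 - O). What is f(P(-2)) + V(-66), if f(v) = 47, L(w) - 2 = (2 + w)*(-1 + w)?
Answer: -261643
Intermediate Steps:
L(w) = 2 + (-1 + w)*(2 + w) (L(w) = 2 + (2 + w)*(-1 + w) = 2 + (-1 + w)*(2 + w))
P(O) = -2 + O² - 2*O
V(u) = u*(1 + u)*(5 + u) (V(u) = (u*(1 + u))*(5 + u) = u*(1 + u)*(5 + u))
f(P(-2)) + V(-66) = 47 - 66*(1 - 66)*(5 - 66) = 47 - 66*(-65)*(-61) = 47 - 261690 = -261643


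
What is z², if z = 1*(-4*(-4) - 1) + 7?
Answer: 484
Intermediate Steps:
z = 22 (z = 1*(16 - 1) + 7 = 1*15 + 7 = 15 + 7 = 22)
z² = 22² = 484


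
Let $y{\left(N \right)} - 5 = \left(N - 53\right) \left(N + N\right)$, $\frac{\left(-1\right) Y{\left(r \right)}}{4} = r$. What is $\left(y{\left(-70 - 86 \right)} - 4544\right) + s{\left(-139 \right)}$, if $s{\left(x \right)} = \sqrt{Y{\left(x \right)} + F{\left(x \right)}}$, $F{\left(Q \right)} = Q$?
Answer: $60669 + \sqrt{417} \approx 60689.0$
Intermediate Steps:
$Y{\left(r \right)} = - 4 r$
$y{\left(N \right)} = 5 + 2 N \left(-53 + N\right)$ ($y{\left(N \right)} = 5 + \left(N - 53\right) \left(N + N\right) = 5 + \left(-53 + N\right) 2 N = 5 + 2 N \left(-53 + N\right)$)
$s{\left(x \right)} = \sqrt{3} \sqrt{- x}$ ($s{\left(x \right)} = \sqrt{- 4 x + x} = \sqrt{- 3 x} = \sqrt{3} \sqrt{- x}$)
$\left(y{\left(-70 - 86 \right)} - 4544\right) + s{\left(-139 \right)} = \left(\left(5 - 106 \left(-70 - 86\right) + 2 \left(-70 - 86\right)^{2}\right) - 4544\right) + \sqrt{3} \sqrt{\left(-1\right) \left(-139\right)} = \left(\left(5 - -16536 + 2 \left(-156\right)^{2}\right) - 4544\right) + \sqrt{3} \sqrt{139} = \left(\left(5 + 16536 + 2 \cdot 24336\right) - 4544\right) + \sqrt{417} = \left(\left(5 + 16536 + 48672\right) - 4544\right) + \sqrt{417} = \left(65213 - 4544\right) + \sqrt{417} = 60669 + \sqrt{417}$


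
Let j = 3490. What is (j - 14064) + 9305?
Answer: -1269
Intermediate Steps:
(j - 14064) + 9305 = (3490 - 14064) + 9305 = -10574 + 9305 = -1269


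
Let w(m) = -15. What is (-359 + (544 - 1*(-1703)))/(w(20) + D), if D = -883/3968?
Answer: -7491584/60403 ≈ -124.03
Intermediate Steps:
D = -883/3968 (D = -883*1/3968 = -883/3968 ≈ -0.22253)
(-359 + (544 - 1*(-1703)))/(w(20) + D) = (-359 + (544 - 1*(-1703)))/(-15 - 883/3968) = (-359 + (544 + 1703))/(-60403/3968) = (-359 + 2247)*(-3968/60403) = 1888*(-3968/60403) = -7491584/60403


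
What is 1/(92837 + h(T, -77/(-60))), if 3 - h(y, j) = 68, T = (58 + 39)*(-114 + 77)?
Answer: 1/92772 ≈ 1.0779e-5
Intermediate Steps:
T = -3589 (T = 97*(-37) = -3589)
h(y, j) = -65 (h(y, j) = 3 - 1*68 = 3 - 68 = -65)
1/(92837 + h(T, -77/(-60))) = 1/(92837 - 65) = 1/92772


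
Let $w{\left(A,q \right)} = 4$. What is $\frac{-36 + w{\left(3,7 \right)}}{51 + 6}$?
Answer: $- \frac{32}{57} \approx -0.5614$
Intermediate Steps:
$\frac{-36 + w{\left(3,7 \right)}}{51 + 6} = \frac{-36 + 4}{51 + 6} = - \frac{32}{57}$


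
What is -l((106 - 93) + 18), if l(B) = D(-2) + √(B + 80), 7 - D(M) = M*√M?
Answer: -7 - √111 - 2*I*√2 ≈ -17.536 - 2.8284*I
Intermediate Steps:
D(M) = 7 - M^(3/2) (D(M) = 7 - M*√M = 7 - M^(3/2))
l(B) = 7 + √(80 + B) + 2*I*√2 (l(B) = (7 - (-2)^(3/2)) + √(B + 80) = (7 - (-2)*I*√2) + √(80 + B) = (7 + 2*I*√2) + √(80 + B) = 7 + √(80 + B) + 2*I*√2)
-l((106 - 93) + 18) = -(7 + √(80 + ((106 - 93) + 18)) + 2*I*√2) = -(7 + √(80 + (13 + 18)) + 2*I*√2) = -(7 + √(80 + 31) + 2*I*√2) = -(7 + √111 + 2*I*√2) = -7 - √111 - 2*I*√2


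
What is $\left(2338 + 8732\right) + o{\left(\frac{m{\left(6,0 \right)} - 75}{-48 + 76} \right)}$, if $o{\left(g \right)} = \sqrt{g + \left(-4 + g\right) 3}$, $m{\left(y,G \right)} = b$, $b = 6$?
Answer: $11070 + \frac{3 i \sqrt{119}}{7} \approx 11070.0 + 4.6752 i$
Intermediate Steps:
$m{\left(y,G \right)} = 6$
$o{\left(g \right)} = \sqrt{-12 + 4 g}$ ($o{\left(g \right)} = \sqrt{g + \left(-12 + 3 g\right)} = \sqrt{-12 + 4 g}$)
$\left(2338 + 8732\right) + o{\left(\frac{m{\left(6,0 \right)} - 75}{-48 + 76} \right)} = \left(2338 + 8732\right) + 2 \sqrt{-3 + \frac{6 - 75}{-48 + 76}} = 11070 + 2 \sqrt{-3 - \frac{69}{28}} = 11070 + 2 \sqrt{- \frac{153}{28}} = 11070 + 2 \frac{3 i \sqrt{119}}{14} = 11070 + \frac{3 i \sqrt{119}}{7}$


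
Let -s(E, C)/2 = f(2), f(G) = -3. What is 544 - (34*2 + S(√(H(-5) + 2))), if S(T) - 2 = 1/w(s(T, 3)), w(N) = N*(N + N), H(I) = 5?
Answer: 34127/72 ≈ 473.99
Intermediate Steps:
s(E, C) = 6 (s(E, C) = -2*(-3) = 6)
w(N) = 2*N² (w(N) = N*(2*N) = 2*N²)
S(T) = 145/72 (S(T) = 2 + 1/(2*6²) = 2 + 1/(2*36) = 2 + 1/72 = 145/72)
544 - (34*2 + S(√(H(-5) + 2))) = 544 - (34*2 + 145/72) = 544 - (68 + 145/72) = 544 - 1*5041/72 = 544 - 5041/72 = 34127/72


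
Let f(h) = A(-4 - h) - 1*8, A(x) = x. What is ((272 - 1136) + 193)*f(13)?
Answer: 16775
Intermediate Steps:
f(h) = -12 - h (f(h) = (-4 - h) - 1*8 = (-4 - h) - 8 = -12 - h)
((272 - 1136) + 193)*f(13) = ((272 - 1136) + 193)*(-12 - 1*13) = (-864 + 193)*(-12 - 13) = -671*(-25) = 16775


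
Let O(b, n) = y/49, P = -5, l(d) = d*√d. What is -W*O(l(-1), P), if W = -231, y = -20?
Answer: -660/7 ≈ -94.286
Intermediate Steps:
l(d) = d^(3/2)
O(b, n) = -20/49
-W*O(l(-1), P) = -(-231)*(-20)/49 = -1*660/7 = -660/7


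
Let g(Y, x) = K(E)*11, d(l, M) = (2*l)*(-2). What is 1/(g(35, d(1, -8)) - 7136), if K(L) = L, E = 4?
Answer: -1/7092 ≈ -0.00014100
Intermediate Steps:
d(l, M) = -4*l
g(Y, x) = 44 (g(Y, x) = 4*11 = 44)
1/(g(35, d(1, -8)) - 7136) = 1/(44 - 7136) = 1/(-7092) = -1/7092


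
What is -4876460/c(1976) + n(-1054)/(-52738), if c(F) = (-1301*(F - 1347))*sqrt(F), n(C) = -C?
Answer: -527/26369 + 1219115*sqrt(494)/202127263 ≈ 0.11407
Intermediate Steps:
c(F) = sqrt(F)*(1752447 - 1301*F) (c(F) = (-1301*(-1347 + F))*sqrt(F) = (1752447 - 1301*F)*sqrt(F) = sqrt(F)*(1752447 - 1301*F))
-4876460/c(1976) + n(-1054)/(-52738) = -4876460*sqrt(494)/(1285388*(1347 - 1*1976)) - 1*(-1054)/(-52738) = -4876460*sqrt(494)/(1285388*(1347 - 1976)) + 1054*(-1/52738) = -4876460*(-sqrt(494)/808509052) - 527/26369 = -(-1219115)*sqrt(494)/202127263 - 527/26369 = 1219115*sqrt(494)/202127263 - 527/26369 = -527/26369 + 1219115*sqrt(494)/202127263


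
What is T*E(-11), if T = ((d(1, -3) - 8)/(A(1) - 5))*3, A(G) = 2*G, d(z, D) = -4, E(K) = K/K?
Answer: 12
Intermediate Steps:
E(K) = 1
T = 12 (T = ((-4 - 8)/(2*1 - 5))*3 = -12/(2 - 5)*3 = -12/(-3)*3 = -12*(-1/3)*3 = 4*3 = 12)
T*E(-11) = 12*1 = 12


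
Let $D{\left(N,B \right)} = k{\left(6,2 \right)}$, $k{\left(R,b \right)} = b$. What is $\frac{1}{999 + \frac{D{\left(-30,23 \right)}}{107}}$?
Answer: $\frac{107}{106895} \approx 0.001001$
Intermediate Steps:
$D{\left(N,B \right)} = 2$
$\frac{1}{999 + \frac{D{\left(-30,23 \right)}}{107}} = \frac{1}{999 + \frac{2}{107}} = \frac{1}{\frac{106895}{107}} = \frac{107}{106895}$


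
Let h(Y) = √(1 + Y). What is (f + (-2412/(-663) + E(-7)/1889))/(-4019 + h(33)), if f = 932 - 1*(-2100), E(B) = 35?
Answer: -1697749517827/2247698600121 - 422430833*√34/2247698600121 ≈ -0.75642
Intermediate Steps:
f = 3032 (f = 932 + 2100 = 3032)
(f + (-2412/(-663) + E(-7)/1889))/(-4019 + h(33)) = (3032 + (-2412/(-663) + 35/1889))/(-4019 + √(1 + 33)) = (3032 + (-2412*(-1/663) + 35*(1/1889)))/(-4019 + √34) = (3032 + (804/221 + 35/1889))/(-4019 + √34) = (3032 + 1526491/417469)/(-4019 + √34) = 1267292499/(417469*(-4019 + √34))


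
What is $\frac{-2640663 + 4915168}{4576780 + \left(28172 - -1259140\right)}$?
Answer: $\frac{2274505}{5864092} \approx 0.38787$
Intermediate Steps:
$\frac{-2640663 + 4915168}{4576780 + \left(28172 - -1259140\right)} = \frac{2274505}{4576780 + \left(28172 + 1259140\right)} = \frac{2274505}{4576780 + 1287312} = \frac{2274505}{5864092}$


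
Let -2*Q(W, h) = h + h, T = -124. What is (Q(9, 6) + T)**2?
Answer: 16900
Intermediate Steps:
Q(W, h) = -h (Q(W, h) = -(h + h)/2 = -h)
(Q(9, 6) + T)**2 = (-1*6 - 124)**2 = (-6 - 124)**2 = (-130)**2 = 16900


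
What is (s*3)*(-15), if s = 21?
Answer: -945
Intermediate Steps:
(s*3)*(-15) = (21*3)*(-15) = 63*(-15) = -945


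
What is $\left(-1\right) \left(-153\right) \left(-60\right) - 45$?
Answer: $-9225$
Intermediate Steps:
$\left(-1\right) \left(-153\right) \left(-60\right) - 45 = 153 \left(-60\right) - 45 = -9180 - 45 = -9225$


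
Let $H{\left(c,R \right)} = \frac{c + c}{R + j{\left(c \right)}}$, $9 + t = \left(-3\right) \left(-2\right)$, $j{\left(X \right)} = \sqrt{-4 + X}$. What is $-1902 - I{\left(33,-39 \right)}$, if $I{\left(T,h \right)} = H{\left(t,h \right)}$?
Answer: $- \frac{1453245}{764} - \frac{3 i \sqrt{7}}{764} \approx -1902.2 - 0.010389 i$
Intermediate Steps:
$t = -3$ ($t = -9 - -6 = -9 + 6 = -3$)
$H{\left(c,R \right)} = \frac{2 c}{R + \sqrt{-4 + c}}$ ($H{\left(c,R \right)} = \frac{c + c}{R + \sqrt{-4 + c}} = \frac{2 c}{R + \sqrt{-4 + c}}$)
$I{\left(T,h \right)} = - \frac{6}{h + i \sqrt{7}}$ ($I{\left(T,h \right)} = 2 \left(-3\right) \frac{1}{h + \sqrt{-4 - 3}} = 2 \left(-3\right) \frac{1}{h + \sqrt{-7}} = 2 \left(-3\right) \frac{1}{h + i \sqrt{7}} = - \frac{6}{h + i \sqrt{7}}$)
$-1902 - I{\left(33,-39 \right)} = -1902 - - \frac{6}{-39 + i \sqrt{7}} = -1902 + \frac{6}{-39 + i \sqrt{7}}$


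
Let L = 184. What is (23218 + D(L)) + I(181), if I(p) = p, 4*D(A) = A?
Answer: 23445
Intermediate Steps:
D(A) = A/4
(23218 + D(L)) + I(181) = (23218 + (1/4)*184) + 181 = (23218 + 46) + 181 = 23264 + 181 = 23445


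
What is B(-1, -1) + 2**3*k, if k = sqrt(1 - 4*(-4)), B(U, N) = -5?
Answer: -5 + 8*sqrt(17) ≈ 27.985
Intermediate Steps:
k = sqrt(17) (k = sqrt(1 + 16) = sqrt(17) ≈ 4.1231)
B(-1, -1) + 2**3*k = -5 + 2**3*sqrt(17) = -5 + 8*sqrt(17)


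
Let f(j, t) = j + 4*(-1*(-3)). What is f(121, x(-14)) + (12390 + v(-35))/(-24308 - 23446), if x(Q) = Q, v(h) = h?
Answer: 905561/6822 ≈ 132.74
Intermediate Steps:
f(j, t) = 12 + j (f(j, t) = j + 4*3 = j + 12 = 12 + j)
f(121, x(-14)) + (12390 + v(-35))/(-24308 - 23446) = (12 + 121) + (12390 - 35)/(-24308 - 23446) = 133 + 12355/(-47754) = 133 + 12355*(-1/47754) = 133 - 1765/6822 = 905561/6822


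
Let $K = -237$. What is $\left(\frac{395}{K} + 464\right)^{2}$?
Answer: $\frac{1923769}{9} \approx 2.1375 \cdot 10^{5}$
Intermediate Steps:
$\left(\frac{395}{K} + 464\right)^{2} = \left(\frac{395}{-237} + 464\right)^{2} = \left(395 \left(- \frac{1}{237}\right) + 464\right)^{2} = \left(- \frac{5}{3} + 464\right)^{2} = \left(\frac{1387}{3}\right)^{2} = \frac{1923769}{9}$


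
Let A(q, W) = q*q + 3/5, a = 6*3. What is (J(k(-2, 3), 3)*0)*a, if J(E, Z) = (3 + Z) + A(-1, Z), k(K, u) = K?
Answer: 0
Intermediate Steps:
a = 18
A(q, W) = ⅗ + q² (A(q, W) = q² + 3*(⅕) = q² + ⅗ = ⅗ + q²)
J(E, Z) = 23/5 + Z (J(E, Z) = (3 + Z) + (⅗ + (-1)²) = (3 + Z) + (⅗ + 1) = (3 + Z) + 8/5 = 23/5 + Z)
(J(k(-2, 3), 3)*0)*a = ((23/5 + 3)*0)*18 = ((38/5)*0)*18 = 0*18 = 0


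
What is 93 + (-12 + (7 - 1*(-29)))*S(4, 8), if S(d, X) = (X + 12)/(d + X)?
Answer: 133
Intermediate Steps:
S(d, X) = (12 + X)/(X + d)
93 + (-12 + (7 - 1*(-29)))*S(4, 8) = 93 + (-12 + (7 - 1*(-29)))*((12 + 8)/(8 + 4)) = 93 + (-12 + (7 + 29))*(20/12) = 93 + (-12 + 36)*((1/12)*20) = 93 + 24*(5/3) = 93 + 40 = 133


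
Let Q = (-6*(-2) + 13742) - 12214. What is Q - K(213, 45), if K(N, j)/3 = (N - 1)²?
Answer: -133292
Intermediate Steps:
K(N, j) = 3*(-1 + N)² (K(N, j) = 3*(N - 1)² = 3*(-1 + N)²)
Q = 1540 (Q = (12 + 13742) - 12214 = 13754 - 12214 = 1540)
Q - K(213, 45) = 1540 - 3*(-1 + 213)² = 1540 - 3*212² = 1540 - 3*44944 = 1540 - 1*134832 = 1540 - 134832 = -133292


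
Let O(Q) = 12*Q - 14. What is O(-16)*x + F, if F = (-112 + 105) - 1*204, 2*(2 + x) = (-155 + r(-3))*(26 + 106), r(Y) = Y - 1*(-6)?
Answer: 2066793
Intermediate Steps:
r(Y) = 6 + Y (r(Y) = Y + 6 = 6 + Y)
O(Q) = -14 + 12*Q
x = -10034 (x = -2 + ((-155 + (6 - 3))*(26 + 106))/2 = -2 + ((-155 + 3)*132)/2 = -2 + (-152*132)/2 = -2 + (1/2)*(-20064) = -2 - 10032 = -10034)
F = -211 (F = -7 - 204 = -211)
O(-16)*x + F = (-14 + 12*(-16))*(-10034) - 211 = (-14 - 192)*(-10034) - 211 = -206*(-10034) - 211 = 2067004 - 211 = 2066793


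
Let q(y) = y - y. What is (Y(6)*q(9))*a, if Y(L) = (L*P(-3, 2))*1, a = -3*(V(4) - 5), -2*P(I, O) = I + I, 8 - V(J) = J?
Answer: 0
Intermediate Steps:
V(J) = 8 - J
P(I, O) = -I (P(I, O) = -(I + I)/2 = -I)
q(y) = 0
a = 3 (a = -3*((8 - 1*4) - 5) = -3*((8 - 4) - 5) = -3*(4 - 5) = -3*(-1) = 3)
Y(L) = 3*L (Y(L) = (L*(-1*(-3)))*1 = (L*3)*1 = (3*L)*1 = 3*L)
(Y(6)*q(9))*a = ((3*6)*0)*3 = (18*0)*3 = 0*3 = 0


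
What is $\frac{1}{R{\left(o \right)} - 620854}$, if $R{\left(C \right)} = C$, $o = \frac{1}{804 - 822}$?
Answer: $- \frac{18}{11175373} \approx -1.6107 \cdot 10^{-6}$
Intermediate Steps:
$o = - \frac{1}{18}$ ($o = \frac{1}{-18} = - \frac{1}{18} \approx -0.055556$)
$\frac{1}{R{\left(o \right)} - 620854} = \frac{1}{- \frac{1}{18} - 620854} = \frac{1}{- \frac{11175373}{18}} = - \frac{18}{11175373}$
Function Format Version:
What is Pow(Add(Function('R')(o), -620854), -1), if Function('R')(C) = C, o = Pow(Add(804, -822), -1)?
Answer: Rational(-18, 11175373) ≈ -1.6107e-6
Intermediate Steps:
o = Rational(-1, 18) (o = Pow(-18, -1) = Rational(-1, 18) ≈ -0.055556)
Pow(Add(Function('R')(o), -620854), -1) = Pow(Add(Rational(-1, 18), -620854), -1) = Pow(Rational(-11175373, 18), -1) = Rational(-18, 11175373)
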